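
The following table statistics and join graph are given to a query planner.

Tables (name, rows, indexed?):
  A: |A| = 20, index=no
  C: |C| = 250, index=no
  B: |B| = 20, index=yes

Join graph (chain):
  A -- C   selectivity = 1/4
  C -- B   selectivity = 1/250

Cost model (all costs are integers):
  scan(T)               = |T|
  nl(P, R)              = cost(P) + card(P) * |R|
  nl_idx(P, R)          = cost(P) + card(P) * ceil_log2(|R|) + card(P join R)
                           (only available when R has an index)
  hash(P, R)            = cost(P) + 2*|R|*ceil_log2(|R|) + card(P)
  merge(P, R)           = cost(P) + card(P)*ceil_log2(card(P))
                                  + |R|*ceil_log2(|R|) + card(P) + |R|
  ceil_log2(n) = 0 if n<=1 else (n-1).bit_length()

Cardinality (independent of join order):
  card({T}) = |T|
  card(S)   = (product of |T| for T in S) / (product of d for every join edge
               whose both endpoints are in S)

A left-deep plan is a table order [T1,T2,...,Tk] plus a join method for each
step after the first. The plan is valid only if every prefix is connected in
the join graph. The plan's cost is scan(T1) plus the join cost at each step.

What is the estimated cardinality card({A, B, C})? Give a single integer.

100

Tables in S: A(20), B(20), C(250)
Edges inside S: A-C(d=4), C-B(d=250)
numerator = 20 * 20 * 250 = 100000
denominator = 4 * 250 = 1000
card(S) = 100000 / 1000 = 100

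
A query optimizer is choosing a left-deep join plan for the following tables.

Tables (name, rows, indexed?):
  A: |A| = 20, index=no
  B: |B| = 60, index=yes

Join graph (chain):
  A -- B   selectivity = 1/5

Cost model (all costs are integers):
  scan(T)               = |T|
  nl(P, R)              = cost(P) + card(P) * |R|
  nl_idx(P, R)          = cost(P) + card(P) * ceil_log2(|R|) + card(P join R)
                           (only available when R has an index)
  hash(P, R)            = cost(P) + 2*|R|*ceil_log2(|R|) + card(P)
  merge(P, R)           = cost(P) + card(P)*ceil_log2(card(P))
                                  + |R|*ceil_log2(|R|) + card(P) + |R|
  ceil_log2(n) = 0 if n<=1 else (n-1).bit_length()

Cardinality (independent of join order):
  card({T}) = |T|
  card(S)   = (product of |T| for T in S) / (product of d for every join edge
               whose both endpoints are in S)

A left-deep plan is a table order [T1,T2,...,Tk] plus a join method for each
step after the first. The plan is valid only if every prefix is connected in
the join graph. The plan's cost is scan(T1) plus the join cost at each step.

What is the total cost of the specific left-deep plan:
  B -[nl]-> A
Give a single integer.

1260

step 1: scan B: cost=60, card=60
step 2: join A via nl
    card(P join A) = 60*20/(5) = 240
    cost = 60 + 60*20 = 1260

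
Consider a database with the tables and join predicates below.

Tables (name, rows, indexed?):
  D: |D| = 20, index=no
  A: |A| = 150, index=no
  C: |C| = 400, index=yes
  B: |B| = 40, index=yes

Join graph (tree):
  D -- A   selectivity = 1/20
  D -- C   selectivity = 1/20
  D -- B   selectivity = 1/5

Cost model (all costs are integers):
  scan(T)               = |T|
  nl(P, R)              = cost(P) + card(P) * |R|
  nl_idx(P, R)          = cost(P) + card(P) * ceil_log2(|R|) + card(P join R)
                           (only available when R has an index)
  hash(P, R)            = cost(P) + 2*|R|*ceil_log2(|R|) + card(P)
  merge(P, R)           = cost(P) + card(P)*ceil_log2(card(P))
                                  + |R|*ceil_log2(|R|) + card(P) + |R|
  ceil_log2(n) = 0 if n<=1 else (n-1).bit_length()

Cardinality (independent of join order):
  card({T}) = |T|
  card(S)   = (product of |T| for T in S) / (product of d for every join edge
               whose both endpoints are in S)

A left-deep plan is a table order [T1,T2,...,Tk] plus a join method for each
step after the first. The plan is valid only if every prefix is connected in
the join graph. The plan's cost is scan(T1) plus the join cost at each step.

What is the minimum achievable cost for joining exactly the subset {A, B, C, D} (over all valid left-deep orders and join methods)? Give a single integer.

Selinger DP over subsets of {A,B,C,D}:
  {D}: scan cost=20, card=20
  {A}: scan cost=150, card=150
  {C}: scan cost=400, card=400
  {B}: scan cost=40, card=40
  {AD}: card=150; try (D,hash)→500, (A,merge)→1490, (D,merge)→1620, (A,hash)→2440, (A,nl)→3020, (D,nl)→3150; best=500 via (D,hash)
  {CD}: card=400; try (C,nl_idx)→600, (D,hash)→1000, (C,merge)→4140, (D,merge)→4520, (C,hash)→7240, (C,nl)→8020 …(+1); best=600 via (C,nl_idx)
  {BD}: card=160; try (D,hash)→280, (B,nl_idx)→300, (B,merge)→420, (D,merge)→440, (B,hash)→520, (B,nl)→820 …(+1); best=280 via (D,hash)
  {ACD}: card=3000; try (A,hash)→3400, (C,nl_idx)→4850, (C,merge)→5850, (A,merge)→5950, (C,hash)→7850, (C,nl)→60500 …(+1); best=3400 via (A,hash)
  {ABD}: card=1200; try (B,hash)→1130, (B,merge)→2130, (B,nl_idx)→2600, (A,hash)→2840, (A,merge)→3070, (B,nl)→6500 …(+1); best=1130 via (B,hash)
  {BCD}: card=3200; try (B,hash)→1480, (B,merge)→4880, (C,nl_idx)→4920, (C,merge)→5720, (B,nl_idx)→6200, (C,hash)→7640 …(+2); best=1480 via (B,hash)
  {ABCD}: card=24000; try (B,hash)→6880, (A,hash)→7080, (C,hash)→9530, (C,merge)→19530, (C,nl_idx)→35930, (B,merge)→42680 …(+5); best=6880 via (B,hash)

6880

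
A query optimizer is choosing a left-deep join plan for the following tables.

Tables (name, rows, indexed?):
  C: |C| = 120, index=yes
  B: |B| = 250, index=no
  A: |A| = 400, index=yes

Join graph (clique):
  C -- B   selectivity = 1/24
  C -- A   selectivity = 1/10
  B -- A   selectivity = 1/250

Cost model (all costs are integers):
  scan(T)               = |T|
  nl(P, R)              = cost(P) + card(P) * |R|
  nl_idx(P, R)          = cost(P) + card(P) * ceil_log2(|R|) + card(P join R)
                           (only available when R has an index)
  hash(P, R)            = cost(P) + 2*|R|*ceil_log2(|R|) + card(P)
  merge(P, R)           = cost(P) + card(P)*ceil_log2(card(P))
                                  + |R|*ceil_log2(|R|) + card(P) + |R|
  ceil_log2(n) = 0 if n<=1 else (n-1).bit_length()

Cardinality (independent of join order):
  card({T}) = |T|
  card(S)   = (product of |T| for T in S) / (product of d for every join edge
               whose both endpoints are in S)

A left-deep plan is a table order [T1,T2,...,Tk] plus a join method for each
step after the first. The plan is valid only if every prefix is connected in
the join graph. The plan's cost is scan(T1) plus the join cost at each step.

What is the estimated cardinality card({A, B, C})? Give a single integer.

Tables in S: A(400), B(250), C(120)
Edges inside S: C-B(d=24), C-A(d=10), B-A(d=250)
numerator = 400 * 250 * 120 = 12000000
denominator = 24 * 10 * 250 = 60000
card(S) = 12000000 / 60000 = 200

200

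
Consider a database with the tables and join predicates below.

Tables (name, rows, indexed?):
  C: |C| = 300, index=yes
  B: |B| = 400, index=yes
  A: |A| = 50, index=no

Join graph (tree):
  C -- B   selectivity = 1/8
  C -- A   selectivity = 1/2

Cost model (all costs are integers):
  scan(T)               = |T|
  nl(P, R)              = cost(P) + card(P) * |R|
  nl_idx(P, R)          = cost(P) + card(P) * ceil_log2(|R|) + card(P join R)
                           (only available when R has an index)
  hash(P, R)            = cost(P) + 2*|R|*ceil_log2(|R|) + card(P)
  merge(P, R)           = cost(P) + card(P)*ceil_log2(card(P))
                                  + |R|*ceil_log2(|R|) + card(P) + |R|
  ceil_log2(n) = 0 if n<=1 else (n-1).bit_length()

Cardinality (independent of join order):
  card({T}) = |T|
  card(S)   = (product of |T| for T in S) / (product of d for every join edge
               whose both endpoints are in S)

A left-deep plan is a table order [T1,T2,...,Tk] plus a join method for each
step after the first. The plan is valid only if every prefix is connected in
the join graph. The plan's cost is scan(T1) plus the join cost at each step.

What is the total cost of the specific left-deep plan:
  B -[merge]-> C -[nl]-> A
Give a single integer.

step 1: scan B: cost=400, card=400
step 2: join C via merge
    card(P join C) = 400*300/(8) = 15000
    cost = 400 + 400*9 + 300*9 + 400 + 300 = 7400
step 3: join A via nl
    card(P join A) = 15000*50/(2) = 375000
    cost = 7400 + 15000*50 = 757400

757400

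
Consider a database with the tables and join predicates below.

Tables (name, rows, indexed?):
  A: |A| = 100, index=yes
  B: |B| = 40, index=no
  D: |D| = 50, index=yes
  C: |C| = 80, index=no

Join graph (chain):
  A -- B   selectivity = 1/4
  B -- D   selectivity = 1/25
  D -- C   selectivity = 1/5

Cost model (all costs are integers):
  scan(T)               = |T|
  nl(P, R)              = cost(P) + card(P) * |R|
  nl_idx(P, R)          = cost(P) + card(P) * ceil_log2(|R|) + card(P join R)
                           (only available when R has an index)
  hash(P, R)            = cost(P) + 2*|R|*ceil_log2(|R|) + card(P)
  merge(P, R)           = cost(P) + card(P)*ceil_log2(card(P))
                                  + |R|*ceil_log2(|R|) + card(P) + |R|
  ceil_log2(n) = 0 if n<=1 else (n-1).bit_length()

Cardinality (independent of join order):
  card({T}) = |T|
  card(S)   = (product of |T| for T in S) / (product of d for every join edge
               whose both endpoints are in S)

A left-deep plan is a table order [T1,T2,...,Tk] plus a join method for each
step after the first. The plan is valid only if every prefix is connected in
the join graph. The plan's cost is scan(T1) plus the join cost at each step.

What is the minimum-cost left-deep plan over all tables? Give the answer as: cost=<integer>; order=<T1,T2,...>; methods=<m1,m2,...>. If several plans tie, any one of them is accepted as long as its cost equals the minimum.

cost=4240; order=B,D,C,A; methods=nl_idx,hash,hash

Selinger DP (subsets sized 1..n):
  {A}: scan cost=100, card=100
  {B}: scan cost=40, card=40
  {D}: scan cost=50, card=50
  {C}: scan cost=80, card=80
  {AB}: card=1000; try (B,hash)→680, (A,merge)→1120, (B,merge)→1180, (A,nl_idx)→1320, (A,hash)→1480, (A,nl)→4040 …(+1); best=680 via (B,hash)
  {BD}: card=80; try (D,nl_idx)→360, (B,hash)→580, (D,merge)→670, (D,hash)→680, (B,merge)→680, (D,nl)→2040 …(+1); best=360 via (D,nl_idx)
  {CD}: card=800; try (D,hash)→760, (C,merge)→1040, (D,merge)→1070, (C,hash)→1220, (D,nl_idx)→1360, (C,nl)→4050 …(+1); best=760 via (D,hash)
  {ABD}: card=2000; try (A,merge)→1800, (A,hash)→1840, (D,hash)→2280, (A,nl_idx)→2920, (A,nl)→8360, (D,nl_idx)→8680 …(+2); best=1800 via (A,merge)
  {BCD}: card=1280; try (C,hash)→1560, (C,merge)→1640, (B,hash)→2040, (C,nl)→6760, (B,merge)→9840, (B,nl)→32760; best=1560 via (C,hash)
  {ABCD}: card=32000; try (A,hash)→4240, (C,hash)→4920, (A,merge)→17720, (C,merge)→26440, (A,nl_idx)→42520, (A,nl)→129560 …(+1); best=4240 via (A,hash)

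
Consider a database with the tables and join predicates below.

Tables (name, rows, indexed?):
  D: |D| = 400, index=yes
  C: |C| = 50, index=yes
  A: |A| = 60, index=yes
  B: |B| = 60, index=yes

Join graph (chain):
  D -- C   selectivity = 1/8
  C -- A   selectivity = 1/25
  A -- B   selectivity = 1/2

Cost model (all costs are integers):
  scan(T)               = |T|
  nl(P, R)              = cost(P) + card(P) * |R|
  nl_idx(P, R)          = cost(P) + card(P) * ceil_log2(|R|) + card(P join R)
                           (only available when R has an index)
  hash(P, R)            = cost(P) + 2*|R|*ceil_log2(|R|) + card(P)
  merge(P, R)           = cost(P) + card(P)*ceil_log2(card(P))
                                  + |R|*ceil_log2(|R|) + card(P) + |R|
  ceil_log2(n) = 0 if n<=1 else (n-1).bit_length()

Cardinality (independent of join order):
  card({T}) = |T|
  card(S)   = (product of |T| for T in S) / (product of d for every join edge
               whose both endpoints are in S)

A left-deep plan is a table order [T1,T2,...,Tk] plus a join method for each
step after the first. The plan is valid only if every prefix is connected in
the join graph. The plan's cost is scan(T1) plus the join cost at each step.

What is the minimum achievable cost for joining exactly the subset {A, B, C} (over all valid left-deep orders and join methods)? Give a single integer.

Selinger DP over subsets of {A,B,C}:
  {C}: scan cost=50, card=50
  {A}: scan cost=60, card=60
  {B}: scan cost=60, card=60
  {AC}: card=120; try (A,nl_idx)→470, (C,nl_idx)→540, (C,hash)→720, (A,hash)→820, (A,merge)→820, (C,merge)→830 …(+2); best=470 via (A,nl_idx)
  {AB}: card=1800; try (B,hash)→840, (A,hash)→840, (B,merge)→900, (A,merge)→900, (B,nl_idx)→2220, (A,nl_idx)→2220 …(+2); best=840 via (B,hash)
  {ABC}: card=3600; try (B,hash)→1310, (B,merge)→1850, (C,hash)→3240, (B,nl_idx)→4790, (B,nl)→7670, (C,nl_idx)→15240 …(+2); best=1310 via (B,hash)

1310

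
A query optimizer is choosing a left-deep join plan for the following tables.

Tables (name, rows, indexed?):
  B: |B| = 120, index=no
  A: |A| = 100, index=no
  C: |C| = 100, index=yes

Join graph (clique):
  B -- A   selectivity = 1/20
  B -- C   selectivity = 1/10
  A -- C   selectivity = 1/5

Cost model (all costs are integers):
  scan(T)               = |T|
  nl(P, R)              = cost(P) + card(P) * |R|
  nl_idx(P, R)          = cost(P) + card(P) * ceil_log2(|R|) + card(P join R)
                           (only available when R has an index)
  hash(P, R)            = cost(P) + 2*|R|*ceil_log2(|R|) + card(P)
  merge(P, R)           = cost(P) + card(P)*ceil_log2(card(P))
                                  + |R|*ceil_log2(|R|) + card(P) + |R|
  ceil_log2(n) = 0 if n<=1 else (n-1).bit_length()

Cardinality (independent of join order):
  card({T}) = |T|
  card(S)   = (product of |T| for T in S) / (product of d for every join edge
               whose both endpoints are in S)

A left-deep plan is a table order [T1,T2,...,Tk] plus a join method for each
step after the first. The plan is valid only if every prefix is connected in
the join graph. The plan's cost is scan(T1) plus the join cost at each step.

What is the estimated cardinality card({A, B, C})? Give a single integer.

1200

Tables in S: A(100), B(120), C(100)
Edges inside S: B-A(d=20), B-C(d=10), A-C(d=5)
numerator = 100 * 120 * 100 = 1200000
denominator = 20 * 10 * 5 = 1000
card(S) = 1200000 / 1000 = 1200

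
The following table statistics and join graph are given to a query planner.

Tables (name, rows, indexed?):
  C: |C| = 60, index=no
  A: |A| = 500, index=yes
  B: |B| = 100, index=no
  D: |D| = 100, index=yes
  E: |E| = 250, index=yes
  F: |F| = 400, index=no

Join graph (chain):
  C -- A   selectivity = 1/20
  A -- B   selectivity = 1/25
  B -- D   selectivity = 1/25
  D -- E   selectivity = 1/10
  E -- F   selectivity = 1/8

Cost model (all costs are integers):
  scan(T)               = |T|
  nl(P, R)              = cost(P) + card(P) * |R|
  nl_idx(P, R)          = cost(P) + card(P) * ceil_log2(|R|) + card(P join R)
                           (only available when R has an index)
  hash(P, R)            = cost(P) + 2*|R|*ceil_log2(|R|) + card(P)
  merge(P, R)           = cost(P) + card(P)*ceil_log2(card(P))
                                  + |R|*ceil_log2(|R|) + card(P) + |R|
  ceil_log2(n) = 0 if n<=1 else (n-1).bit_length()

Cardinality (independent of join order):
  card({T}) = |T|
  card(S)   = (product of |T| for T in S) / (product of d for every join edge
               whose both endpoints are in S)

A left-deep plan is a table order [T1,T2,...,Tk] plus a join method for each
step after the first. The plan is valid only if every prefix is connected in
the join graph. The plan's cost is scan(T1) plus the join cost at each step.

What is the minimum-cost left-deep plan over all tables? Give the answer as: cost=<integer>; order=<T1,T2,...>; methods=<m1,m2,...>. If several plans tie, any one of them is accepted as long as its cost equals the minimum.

Selinger DP (subsets sized 1..n):
  {C}: scan cost=60, card=60
  {A}: scan cost=500, card=500
  {B}: scan cost=100, card=100
  {D}: scan cost=100, card=100
  {E}: scan cost=250, card=250
  {F}: scan cost=400, card=400
  {AC}: card=1500; try (C,hash)→1720, (A,nl_idx)→2100, (A,merge)→5480, (C,merge)→5920, (A,hash)→9120, (A,nl)→30060 …(+1); best=1720 via (C,hash)
  {AB}: card=2000; try (B,hash)→2400, (A,nl_idx)→3000, (A,merge)→5900, (B,merge)→6300, (A,hash)→9200, (A,nl)→50100 …(+1); best=2400 via (B,hash)
  {BD}: card=400; try (D,nl_idx)→1200, (D,hash)→1600, (B,hash)→1600, (D,merge)→1700, (B,merge)→1700, (D,nl)→10100 …(+1); best=1200 via (D,nl_idx)
  {DE}: card=2500; try (D,hash)→1900, (E,merge)→3150, (D,merge)→3300, (E,nl_idx)→3400, (E,hash)→4200, (D,nl_idx)→4500 …(+2); best=1900 via (D,hash)
  {EF}: card=12500; try (E,hash)→4800, (F,merge)→6500, (E,merge)→6650, (F,hash)→7700, (E,nl_idx)→16100, (F,nl)→100250 …(+1); best=4800 via (E,hash)
  {ABC}: card=6000; try (B,hash)→4620, (C,hash)→5120, (B,merge)→20520, (C,merge)→26820, (C,nl)→122400, (B,nl)→151720; best=4620 via (B,hash)
  {ABD}: card=8000; try (D,hash)→5800, (A,merge)→10200, (A,hash)→10600, (A,nl_idx)→12800, (D,nl_idx)→24400, (D,merge)→27200 …(+2); best=5800 via (D,hash)
  {BDE}: card=10000; try (E,hash)→5600, (B,hash)→5800, (E,merge)→7450, (E,nl_idx)→14400, (B,merge)→35200, (E,nl)→101200 …(+1); best=5600 via (E,hash)
  {DEF}: card=125000; try (F,hash)→11600, (D,hash)→18700, (F,merge)→38400, (D,merge)→193100, (D,nl_idx)→217300, (F,nl)→1001900 …(+1); best=11600 via (F,hash)
  {ABCD}: card=24000; try (D,hash)→12020, (C,hash)→14520, (D,nl_idx)→70620, (D,merge)→89420, (C,merge)→118220, (C,nl)→485800 …(+1); best=12020 via (D,hash)
  {ABDE}: card=200000; try (E,hash)→17800, (A,hash)→24600, (E,merge)→120050, (A,merge)→160600, (E,nl_idx)→269800, (A,nl_idx)→295600 …(+2); best=17800 via (E,hash)
  {BDEF}: card=500000; try (F,hash)→22800, (B,hash)→138000, (F,merge)→159600, (B,merge)→2262400, (F,nl)→4005600, (B,nl)→12511600; best=22800 via (F,hash)
  {ABCDE}: card=600000; try (E,hash)→40020, (C,hash)→218520, (E,merge)→398270, (E,nl_idx)→804020, (C,merge)→3818220, (E,nl)→6012020 …(+1); best=40020 via (E,hash)
  {ABDEF}: card=10000000; try (F,hash)→225000, (A,hash)→531800, (F,merge)→3821800, (A,merge)→10027800, (A,nl_idx)→14522800, (F,nl)→80017800 …(+1); best=225000 via (F,hash)
  {ABCDEF}: card=30000000; try (F,hash)→647220, (C,hash)→10225720, (F,merge)→12644020, (F,nl)→240040020, (C,merge)→250225420, (C,nl)→600225000; best=647220 via (F,hash)

cost=647220; order=A,C,B,D,E,F; methods=hash,hash,hash,hash,hash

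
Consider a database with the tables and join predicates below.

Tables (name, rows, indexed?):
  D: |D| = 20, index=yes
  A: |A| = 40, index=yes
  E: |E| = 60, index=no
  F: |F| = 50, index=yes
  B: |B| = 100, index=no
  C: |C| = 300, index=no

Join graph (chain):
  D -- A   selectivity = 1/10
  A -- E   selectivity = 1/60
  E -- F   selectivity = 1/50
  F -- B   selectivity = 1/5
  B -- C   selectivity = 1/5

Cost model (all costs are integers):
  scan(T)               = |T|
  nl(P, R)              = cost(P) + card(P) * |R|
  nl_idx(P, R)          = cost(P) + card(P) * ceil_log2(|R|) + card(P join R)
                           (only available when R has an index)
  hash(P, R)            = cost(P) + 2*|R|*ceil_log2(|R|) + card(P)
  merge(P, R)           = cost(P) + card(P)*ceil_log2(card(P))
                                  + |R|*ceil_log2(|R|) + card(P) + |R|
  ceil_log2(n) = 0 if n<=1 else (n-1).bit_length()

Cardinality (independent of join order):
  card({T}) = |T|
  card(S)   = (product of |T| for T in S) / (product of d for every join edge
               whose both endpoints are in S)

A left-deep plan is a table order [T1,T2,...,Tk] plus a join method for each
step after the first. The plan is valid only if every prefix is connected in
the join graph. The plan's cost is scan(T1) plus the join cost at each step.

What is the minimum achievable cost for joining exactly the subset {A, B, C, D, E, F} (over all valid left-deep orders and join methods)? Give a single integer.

Selinger DP over subsets of {A,B,C,D,E,F}:
  {D}: scan cost=20, card=20
  {A}: scan cost=40, card=40
  {E}: scan cost=60, card=60
  {F}: scan cost=50, card=50
  {B}: scan cost=100, card=100
  {C}: scan cost=300, card=300
  {AD}: card=80; try (A,nl_idx)→220, (D,hash)→280, (D,nl_idx)→320, (A,merge)→420, (D,merge)→440, (A,hash)→520 …(+2); best=220 via (A,nl_idx)
  {AE}: card=40; try (A,nl_idx)→460, (A,hash)→600, (E,merge)→740, (A,merge)→760, (E,hash)→800, (E,nl)→2440 …(+1); best=460 via (A,nl_idx)
  {EF}: card=60; try (F,nl_idx)→480, (F,hash)→720, (E,hash)→820, (E,merge)→820, (F,merge)→830, (E,nl)→3050 …(+1); best=480 via (F,nl_idx)
  {BF}: card=1000; try (F,hash)→800, (B,merge)→1200, (F,merge)→1250, (B,hash)→1500, (F,nl_idx)→1700, (B,nl)→5050 …(+1); best=800 via (F,hash)
  {BC}: card=6000; try (B,hash)→2000, (C,merge)→3900, (B,merge)→4100, (C,hash)→5600, (C,nl)→30100, (B,nl)→30300; best=2000 via (B,hash)
  {ADE}: card=80; try (D,hash)→700, (D,nl_idx)→740, (D,merge)→860, (E,hash)→1020, (D,nl)→1260, (E,merge)→1280 …(+1); best=700 via (D,hash)
  {AEF}: card=40; try (F,nl_idx)→740, (A,nl_idx)→880, (A,hash)→1020, (F,merge)→1090, (F,hash)→1100, (A,merge)→1180 …(+2); best=740 via (F,nl_idx)
  {BEF}: card=1200; try (B,merge)→1700, (B,hash)→1940, (E,hash)→2520, (B,nl)→6480, (E,merge)→12220, (E,nl)→60800; best=1700 via (B,merge)
  {BCF}: card=60000; try (C,hash)→7200, (F,hash)→8600, (C,merge)→14800, (F,merge)→86350, (F,nl_idx)→98000, (C,nl)→300800 …(+1); best=7200 via (C,hash)
  {ADEF}: card=80; try (D,hash)→980, (D,nl_idx)→1020, (D,merge)→1140, (F,nl_idx)→1260, (F,hash)→1380, (D,nl)→1540 …(+2); best=980 via (D,hash)
  {ABEF}: card=800; try (B,merge)→1820, (B,hash)→2180, (A,hash)→3380, (B,nl)→4740, (A,nl_idx)→9700, (A,merge)→16380 …(+1); best=1820 via (B,merge)
  {BCEF}: card=72000; try (C,hash)→8300, (C,merge)→19100, (E,hash)→67920, (C,nl)→361700, (E,merge)→1027620, (E,nl)→3607200; best=8300 via (C,hash)
  {ABDEF}: card=1600; try (B,merge)→2420, (B,hash)→2460, (D,hash)→2820, (D,nl_idx)→7420, (B,nl)→8980, (D,merge)→10740 …(+1); best=2420 via (B,merge)
  {ABCEF}: card=48000; try (C,hash)→8020, (C,merge)→13620, (A,hash)→80780, (C,nl)→241820, (A,nl_idx)→488300, (A,merge)→1304580 …(+1); best=8020 via (C,hash)
  {ABCDEF}: card=96000; try (C,hash)→9420, (C,merge)→24620, (D,hash)→56220, (D,nl_idx)→344020, (C,nl)→482420, (D,merge)→824140 …(+1); best=9420 via (C,hash)

9420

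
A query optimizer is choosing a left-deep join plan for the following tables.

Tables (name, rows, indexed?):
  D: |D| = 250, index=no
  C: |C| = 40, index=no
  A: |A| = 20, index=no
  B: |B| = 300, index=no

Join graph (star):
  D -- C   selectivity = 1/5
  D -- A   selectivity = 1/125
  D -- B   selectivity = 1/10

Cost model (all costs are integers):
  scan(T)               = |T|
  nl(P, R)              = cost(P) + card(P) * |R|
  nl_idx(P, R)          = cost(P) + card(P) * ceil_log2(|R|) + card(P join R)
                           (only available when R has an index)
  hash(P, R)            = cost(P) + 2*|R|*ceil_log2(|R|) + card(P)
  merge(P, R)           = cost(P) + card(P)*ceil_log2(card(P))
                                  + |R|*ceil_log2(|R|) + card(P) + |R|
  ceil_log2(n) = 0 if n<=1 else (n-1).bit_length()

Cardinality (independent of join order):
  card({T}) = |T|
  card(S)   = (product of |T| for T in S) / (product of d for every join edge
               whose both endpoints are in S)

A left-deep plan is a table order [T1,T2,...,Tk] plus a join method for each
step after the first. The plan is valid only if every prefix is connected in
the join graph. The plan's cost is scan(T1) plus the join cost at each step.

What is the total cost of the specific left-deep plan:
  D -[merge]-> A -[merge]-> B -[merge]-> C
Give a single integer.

20580

step 1: scan D: cost=250, card=250
step 2: join A via merge
    card(P join A) = 250*20/(125) = 40
    cost = 250 + 250*8 + 20*5 + 250 + 20 = 2620
step 3: join B via merge
    card(P join B) = 40*300/(10) = 1200
    cost = 2620 + 40*6 + 300*9 + 40 + 300 = 5900
step 4: join C via merge
    card(P join C) = 1200*40/(5) = 9600
    cost = 5900 + 1200*11 + 40*6 + 1200 + 40 = 20580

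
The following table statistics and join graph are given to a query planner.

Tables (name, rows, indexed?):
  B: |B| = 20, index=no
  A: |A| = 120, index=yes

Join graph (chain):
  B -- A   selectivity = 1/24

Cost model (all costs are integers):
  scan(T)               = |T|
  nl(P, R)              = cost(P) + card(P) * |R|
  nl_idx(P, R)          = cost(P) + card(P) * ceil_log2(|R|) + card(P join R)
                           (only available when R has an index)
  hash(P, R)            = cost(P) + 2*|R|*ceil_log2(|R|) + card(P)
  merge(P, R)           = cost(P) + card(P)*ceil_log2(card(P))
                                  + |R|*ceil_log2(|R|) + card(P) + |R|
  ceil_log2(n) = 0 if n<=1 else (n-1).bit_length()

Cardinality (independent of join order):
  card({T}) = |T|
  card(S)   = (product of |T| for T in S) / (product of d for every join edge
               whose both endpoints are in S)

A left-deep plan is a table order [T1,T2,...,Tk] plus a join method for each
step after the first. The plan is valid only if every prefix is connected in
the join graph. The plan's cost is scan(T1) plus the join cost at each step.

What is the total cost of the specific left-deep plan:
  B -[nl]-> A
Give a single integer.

step 1: scan B: cost=20, card=20
step 2: join A via nl
    card(P join A) = 20*120/(24) = 100
    cost = 20 + 20*120 = 2420

2420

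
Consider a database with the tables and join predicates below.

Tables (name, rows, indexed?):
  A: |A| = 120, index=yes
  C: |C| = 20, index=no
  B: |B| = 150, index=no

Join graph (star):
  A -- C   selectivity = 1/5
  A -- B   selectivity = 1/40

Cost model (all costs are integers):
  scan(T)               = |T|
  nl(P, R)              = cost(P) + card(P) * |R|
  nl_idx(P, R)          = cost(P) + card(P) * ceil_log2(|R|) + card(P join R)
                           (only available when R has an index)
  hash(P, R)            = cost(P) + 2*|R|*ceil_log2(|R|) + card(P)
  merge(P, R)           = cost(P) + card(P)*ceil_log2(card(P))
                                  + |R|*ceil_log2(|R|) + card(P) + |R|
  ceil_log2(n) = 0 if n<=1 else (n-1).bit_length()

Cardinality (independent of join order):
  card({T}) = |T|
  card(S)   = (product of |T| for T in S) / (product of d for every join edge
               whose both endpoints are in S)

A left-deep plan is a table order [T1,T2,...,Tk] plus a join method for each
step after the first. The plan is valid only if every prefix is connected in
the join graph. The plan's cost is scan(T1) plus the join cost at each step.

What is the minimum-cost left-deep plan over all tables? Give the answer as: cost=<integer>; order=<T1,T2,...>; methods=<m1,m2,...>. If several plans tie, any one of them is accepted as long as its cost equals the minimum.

Selinger DP (subsets sized 1..n):
  {A}: scan cost=120, card=120
  {C}: scan cost=20, card=20
  {B}: scan cost=150, card=150
  {AC}: card=480; try (C,hash)→440, (A,nl_idx)→640, (A,merge)→1100, (C,merge)→1200, (A,hash)→1720, (A,nl)→2420 …(+1); best=440 via (C,hash)
  {AB}: card=450; try (A,nl_idx)→1650, (A,hash)→1980, (B,merge)→2430, (A,merge)→2460, (B,hash)→2640, (B,nl)→18120 …(+1); best=1650 via (A,nl_idx)
  {ABC}: card=1800; try (C,hash)→2300, (B,hash)→3320, (C,merge)→6270, (B,merge)→6590, (C,nl)→10650, (B,nl)→72440; best=2300 via (C,hash)

cost=2300; order=B,A,C; methods=nl_idx,hash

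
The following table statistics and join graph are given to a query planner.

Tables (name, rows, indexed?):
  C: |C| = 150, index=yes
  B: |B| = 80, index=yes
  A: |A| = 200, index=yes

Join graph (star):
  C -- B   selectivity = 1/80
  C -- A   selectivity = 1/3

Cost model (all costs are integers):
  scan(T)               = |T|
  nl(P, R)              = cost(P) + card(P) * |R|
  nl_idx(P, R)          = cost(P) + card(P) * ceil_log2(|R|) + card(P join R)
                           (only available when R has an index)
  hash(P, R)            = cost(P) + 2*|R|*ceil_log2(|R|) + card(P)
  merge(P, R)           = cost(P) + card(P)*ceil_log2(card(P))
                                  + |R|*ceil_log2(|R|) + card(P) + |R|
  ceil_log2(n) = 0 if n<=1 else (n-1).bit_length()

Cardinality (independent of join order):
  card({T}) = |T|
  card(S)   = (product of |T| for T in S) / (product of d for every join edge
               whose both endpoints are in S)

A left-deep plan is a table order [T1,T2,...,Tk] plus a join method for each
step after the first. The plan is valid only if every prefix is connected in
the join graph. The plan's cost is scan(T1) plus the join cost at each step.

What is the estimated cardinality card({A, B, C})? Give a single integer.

Tables in S: A(200), B(80), C(150)
Edges inside S: C-B(d=80), C-A(d=3)
numerator = 200 * 80 * 150 = 2400000
denominator = 80 * 3 = 240
card(S) = 2400000 / 240 = 10000

10000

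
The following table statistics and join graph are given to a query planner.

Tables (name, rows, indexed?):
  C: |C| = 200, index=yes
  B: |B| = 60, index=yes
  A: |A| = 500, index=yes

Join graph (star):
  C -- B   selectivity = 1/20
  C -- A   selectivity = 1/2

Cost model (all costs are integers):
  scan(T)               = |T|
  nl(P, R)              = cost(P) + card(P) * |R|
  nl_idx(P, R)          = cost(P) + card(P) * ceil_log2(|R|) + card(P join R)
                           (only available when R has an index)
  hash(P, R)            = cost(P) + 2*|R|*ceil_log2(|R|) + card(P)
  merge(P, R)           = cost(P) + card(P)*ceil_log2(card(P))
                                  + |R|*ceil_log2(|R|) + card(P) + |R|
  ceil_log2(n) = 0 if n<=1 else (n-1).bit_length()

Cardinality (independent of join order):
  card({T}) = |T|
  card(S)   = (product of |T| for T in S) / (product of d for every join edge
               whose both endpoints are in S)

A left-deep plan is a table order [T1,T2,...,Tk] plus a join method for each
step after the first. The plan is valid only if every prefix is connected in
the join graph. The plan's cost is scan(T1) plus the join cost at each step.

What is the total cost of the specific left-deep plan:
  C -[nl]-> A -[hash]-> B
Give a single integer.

150920

step 1: scan C: cost=200, card=200
step 2: join A via nl
    card(P join A) = 200*500/(2) = 50000
    cost = 200 + 200*500 = 100200
step 3: join B via hash
    card(P join B) = 50000*60/(20) = 150000
    cost = 100200 + 2*60*6 + 50000 = 150920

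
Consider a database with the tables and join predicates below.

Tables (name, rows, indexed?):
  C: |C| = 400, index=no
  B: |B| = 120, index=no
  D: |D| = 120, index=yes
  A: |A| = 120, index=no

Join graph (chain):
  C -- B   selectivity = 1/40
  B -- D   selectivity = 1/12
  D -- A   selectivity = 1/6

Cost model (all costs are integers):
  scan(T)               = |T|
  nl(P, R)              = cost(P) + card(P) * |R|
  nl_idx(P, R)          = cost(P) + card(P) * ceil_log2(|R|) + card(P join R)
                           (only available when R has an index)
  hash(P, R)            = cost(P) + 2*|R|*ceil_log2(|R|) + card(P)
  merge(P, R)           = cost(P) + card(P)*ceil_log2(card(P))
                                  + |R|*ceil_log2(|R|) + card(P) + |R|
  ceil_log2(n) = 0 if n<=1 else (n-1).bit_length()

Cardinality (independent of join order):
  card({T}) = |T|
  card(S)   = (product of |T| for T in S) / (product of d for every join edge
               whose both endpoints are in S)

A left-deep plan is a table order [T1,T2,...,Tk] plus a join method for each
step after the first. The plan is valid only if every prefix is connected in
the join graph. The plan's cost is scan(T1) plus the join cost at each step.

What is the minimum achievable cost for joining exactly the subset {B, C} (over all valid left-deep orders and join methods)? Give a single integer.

2480

Selinger DP over subsets of {B,C}:
  {C}: scan cost=400, card=400
  {B}: scan cost=120, card=120
  {BC}: card=1200; try (B,hash)→2480, (C,merge)→5080, (B,merge)→5360, (C,hash)→7440, (C,nl)→48120, (B,nl)→48400; best=2480 via (B,hash)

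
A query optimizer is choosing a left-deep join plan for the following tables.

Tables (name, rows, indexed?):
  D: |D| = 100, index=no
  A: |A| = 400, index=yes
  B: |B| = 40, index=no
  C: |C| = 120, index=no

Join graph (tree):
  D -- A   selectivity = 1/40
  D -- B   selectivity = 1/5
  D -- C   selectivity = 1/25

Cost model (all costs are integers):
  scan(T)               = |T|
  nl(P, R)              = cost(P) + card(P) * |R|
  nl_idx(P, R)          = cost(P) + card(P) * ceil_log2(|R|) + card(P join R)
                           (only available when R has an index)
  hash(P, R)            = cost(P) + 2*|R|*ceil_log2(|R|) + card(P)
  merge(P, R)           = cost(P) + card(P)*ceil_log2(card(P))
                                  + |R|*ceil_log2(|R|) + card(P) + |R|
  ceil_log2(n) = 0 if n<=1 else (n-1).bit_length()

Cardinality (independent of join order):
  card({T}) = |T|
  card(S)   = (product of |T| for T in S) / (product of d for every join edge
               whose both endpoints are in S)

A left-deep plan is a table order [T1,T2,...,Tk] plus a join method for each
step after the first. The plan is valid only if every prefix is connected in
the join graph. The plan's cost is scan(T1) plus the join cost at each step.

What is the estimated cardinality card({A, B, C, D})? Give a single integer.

38400

Tables in S: A(400), B(40), C(120), D(100)
Edges inside S: D-A(d=40), D-B(d=5), D-C(d=25)
numerator = 400 * 40 * 120 * 100 = 192000000
denominator = 40 * 5 * 25 = 5000
card(S) = 192000000 / 5000 = 38400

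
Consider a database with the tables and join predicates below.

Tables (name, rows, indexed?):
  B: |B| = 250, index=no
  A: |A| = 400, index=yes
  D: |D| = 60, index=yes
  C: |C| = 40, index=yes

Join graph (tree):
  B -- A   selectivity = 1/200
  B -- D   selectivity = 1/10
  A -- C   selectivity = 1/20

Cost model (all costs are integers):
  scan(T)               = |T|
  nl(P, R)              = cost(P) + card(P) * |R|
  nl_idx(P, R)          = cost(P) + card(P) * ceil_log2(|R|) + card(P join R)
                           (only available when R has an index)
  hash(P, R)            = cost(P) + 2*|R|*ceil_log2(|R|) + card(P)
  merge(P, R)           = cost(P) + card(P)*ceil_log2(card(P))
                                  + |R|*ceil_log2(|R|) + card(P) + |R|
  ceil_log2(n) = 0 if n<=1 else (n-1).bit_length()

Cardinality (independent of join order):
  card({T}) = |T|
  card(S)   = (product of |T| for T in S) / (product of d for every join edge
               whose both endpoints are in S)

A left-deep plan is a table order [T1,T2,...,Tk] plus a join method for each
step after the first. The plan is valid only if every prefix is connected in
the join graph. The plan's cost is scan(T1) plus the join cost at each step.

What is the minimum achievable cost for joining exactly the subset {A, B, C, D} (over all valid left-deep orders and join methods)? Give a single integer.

5700

Selinger DP over subsets of {A,B,C,D}:
  {B}: scan cost=250, card=250
  {A}: scan cost=400, card=400
  {D}: scan cost=60, card=60
  {C}: scan cost=40, card=40
  {AB}: card=500; try (A,nl_idx)→3000, (B,hash)→4800, (A,merge)→6500, (B,merge)→6650, (A,hash)→7700, (A,nl)→100250 …(+1); best=3000 via (A,nl_idx)
  {BD}: card=1500; try (D,hash)→1220, (B,merge)→2730, (D,merge)→2920, (D,nl_idx)→3250, (B,hash)→4120, (B,nl)→15060 …(+1); best=1220 via (D,hash)
  {AC}: card=800; try (A,nl_idx)→1200, (C,hash)→1280, (C,nl_idx)→3600, (A,merge)→4320, (C,merge)→4680, (A,hash)→7280 …(+2); best=1200 via (A,nl_idx)
  {ABD}: card=3000; try (D,hash)→4220, (D,merge)→8420, (D,nl_idx)→9000, (A,hash)→9920, (A,nl_idx)→17720, (A,merge)→23220 …(+2); best=4220 via (D,hash)
  {ABC}: card=1000; try (C,hash)→3980, (B,hash)→6000, (C,nl_idx)→7000, (C,merge)→8280, (B,merge)→12250, (C,nl)→23000 …(+1); best=3980 via (C,hash)
  {ABCD}: card=6000; try (D,hash)→5700, (C,hash)→7700, (D,merge)→15400, (D,nl_idx)→15980, (C,nl_idx)→28220, (C,merge)→43500 …(+2); best=5700 via (D,hash)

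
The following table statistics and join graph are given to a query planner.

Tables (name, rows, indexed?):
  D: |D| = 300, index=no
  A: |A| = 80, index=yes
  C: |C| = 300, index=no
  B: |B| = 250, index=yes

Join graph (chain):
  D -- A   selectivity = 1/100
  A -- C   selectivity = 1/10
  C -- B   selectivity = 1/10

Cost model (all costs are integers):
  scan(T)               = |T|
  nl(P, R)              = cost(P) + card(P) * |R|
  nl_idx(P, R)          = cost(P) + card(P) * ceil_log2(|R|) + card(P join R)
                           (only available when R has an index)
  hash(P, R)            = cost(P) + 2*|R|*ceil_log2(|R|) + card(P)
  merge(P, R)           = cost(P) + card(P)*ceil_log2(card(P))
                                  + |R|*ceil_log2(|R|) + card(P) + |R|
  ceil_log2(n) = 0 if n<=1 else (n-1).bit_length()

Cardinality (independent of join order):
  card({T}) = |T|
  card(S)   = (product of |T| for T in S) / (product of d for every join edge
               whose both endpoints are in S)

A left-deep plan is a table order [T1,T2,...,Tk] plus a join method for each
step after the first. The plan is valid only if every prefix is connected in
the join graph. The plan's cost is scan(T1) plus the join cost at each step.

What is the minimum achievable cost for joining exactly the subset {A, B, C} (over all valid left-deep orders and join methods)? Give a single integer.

8120

Selinger DP over subsets of {A,B,C}:
  {A}: scan cost=80, card=80
  {C}: scan cost=300, card=300
  {B}: scan cost=250, card=250
  {AC}: card=2400; try (A,hash)→1720, (C,merge)→3720, (A,merge)→3940, (A,nl_idx)→4800, (C,hash)→5560, (C,nl)→24080 …(+1); best=1720 via (A,hash)
  {BC}: card=7500; try (B,hash)→4600, (C,merge)→5500, (B,merge)→5550, (C,hash)→5900, (B,nl_idx)→10200, (C,nl)→75250 …(+1); best=4600 via (B,hash)
  {ABC}: card=60000; try (B,hash)→8120, (A,hash)→13220, (B,merge)→35170, (B,nl_idx)→80920, (A,merge)→110240, (A,nl_idx)→117100 …(+2); best=8120 via (B,hash)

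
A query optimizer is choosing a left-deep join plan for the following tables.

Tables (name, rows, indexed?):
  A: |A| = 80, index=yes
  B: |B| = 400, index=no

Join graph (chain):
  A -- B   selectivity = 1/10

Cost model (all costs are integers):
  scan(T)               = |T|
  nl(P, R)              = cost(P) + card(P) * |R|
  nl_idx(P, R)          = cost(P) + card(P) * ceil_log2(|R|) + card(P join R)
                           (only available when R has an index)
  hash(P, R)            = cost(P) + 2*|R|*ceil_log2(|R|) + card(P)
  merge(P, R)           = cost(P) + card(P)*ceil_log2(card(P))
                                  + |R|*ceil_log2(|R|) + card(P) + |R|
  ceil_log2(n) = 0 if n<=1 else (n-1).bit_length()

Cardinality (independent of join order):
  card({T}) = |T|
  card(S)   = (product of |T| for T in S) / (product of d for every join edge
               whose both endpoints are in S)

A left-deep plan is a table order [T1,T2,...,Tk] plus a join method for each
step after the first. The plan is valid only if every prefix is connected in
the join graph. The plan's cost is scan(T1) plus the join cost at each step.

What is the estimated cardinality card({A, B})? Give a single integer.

3200

Tables in S: A(80), B(400)
Edges inside S: A-B(d=10)
numerator = 80 * 400 = 32000
denominator = 10 = 10
card(S) = 32000 / 10 = 3200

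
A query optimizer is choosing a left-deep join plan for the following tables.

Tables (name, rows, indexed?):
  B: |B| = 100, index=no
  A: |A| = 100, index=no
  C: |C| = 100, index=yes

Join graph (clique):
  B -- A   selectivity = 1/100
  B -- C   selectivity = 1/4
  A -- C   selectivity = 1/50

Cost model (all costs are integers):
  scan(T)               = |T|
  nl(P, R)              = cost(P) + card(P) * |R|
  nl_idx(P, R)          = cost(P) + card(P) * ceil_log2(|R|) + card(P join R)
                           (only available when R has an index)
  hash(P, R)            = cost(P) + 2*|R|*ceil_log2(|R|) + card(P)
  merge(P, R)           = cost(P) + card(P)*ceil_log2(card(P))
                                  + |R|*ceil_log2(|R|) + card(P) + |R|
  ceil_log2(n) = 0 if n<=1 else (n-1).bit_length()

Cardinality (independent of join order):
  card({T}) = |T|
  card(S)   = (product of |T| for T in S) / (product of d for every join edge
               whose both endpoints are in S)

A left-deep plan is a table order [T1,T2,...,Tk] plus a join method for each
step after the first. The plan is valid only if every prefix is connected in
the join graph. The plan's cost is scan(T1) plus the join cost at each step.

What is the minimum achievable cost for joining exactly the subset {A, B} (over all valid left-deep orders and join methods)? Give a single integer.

1600

Selinger DP over subsets of {A,B}:
  {B}: scan cost=100, card=100
  {A}: scan cost=100, card=100
  {AB}: card=100; try (B,hash)→1600, (A,hash)→1600, (B,merge)→1700, (A,merge)→1700, (B,nl)→10100, (A,nl)→10100; best=1600 via (B,hash)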